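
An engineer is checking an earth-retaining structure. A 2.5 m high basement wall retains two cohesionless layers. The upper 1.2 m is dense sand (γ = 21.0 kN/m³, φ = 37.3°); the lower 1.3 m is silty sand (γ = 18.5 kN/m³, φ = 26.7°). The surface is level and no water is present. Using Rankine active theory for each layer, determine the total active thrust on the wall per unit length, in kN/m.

22.1 kN/m

K_a1 = tan²(45°−37.3°/2) = 0.2453; K_a2 = tan²(45°−26.7°/2) = 0.3800.
Layer 1: σ at base = K_a1 γ₁ h₁ = 6.183 kPa; P₁ = ½×6.183×1.2 = 3.710.
Layer 2: σ_v at top = γ₁h₁ = 25.20; σ_h top = K_a2×25.20 = 9.575; σ_h base = K_a2×(25.20+18.5×1.3) = 18.71.
P₂ = ½(9.575+18.71)×1.3 = 18.39. Total P_a = 3.710+18.39 = 22.10 kN/m.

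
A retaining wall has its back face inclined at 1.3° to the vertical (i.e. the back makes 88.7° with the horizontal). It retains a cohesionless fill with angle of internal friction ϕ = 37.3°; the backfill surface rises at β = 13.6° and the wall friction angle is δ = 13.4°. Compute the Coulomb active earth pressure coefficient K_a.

K_a = sin²(α+φ) / [sin²α · sin(α−δ) · (1 + √{sin(φ+δ)sin(φ−β) / (sin(α−δ)sin(α+β))})²].
With α = 88.7°, φ = 37.3°, δ = 13.4°, β = 13.6°: K_a = 0.2734.

0.273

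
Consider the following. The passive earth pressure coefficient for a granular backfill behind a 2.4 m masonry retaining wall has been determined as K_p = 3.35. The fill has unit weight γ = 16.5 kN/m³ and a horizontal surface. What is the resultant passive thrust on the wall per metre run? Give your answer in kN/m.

P = ½ K_p γ H² = 0.5 × 3.35 × 16.5 × 2.4² = 159.2 kN/m.

159 kN/m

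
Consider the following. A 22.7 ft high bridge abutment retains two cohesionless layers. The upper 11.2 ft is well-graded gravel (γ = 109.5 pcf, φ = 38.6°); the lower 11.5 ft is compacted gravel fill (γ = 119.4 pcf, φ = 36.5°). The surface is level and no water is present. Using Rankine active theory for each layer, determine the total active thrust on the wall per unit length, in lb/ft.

7180 lb/ft

K_a1 = tan²(45°−38.6°/2) = 0.2316; K_a2 = tan²(45°−36.5°/2) = 0.2541.
Layer 1: σ at base = K_a1 γ₁ h₁ = 284.1 psf; P₁ = ½×284.1×11.2 = 1591.
Layer 2: σ_v at top = γ₁h₁ = 1226; σ_h top = K_a2×1226 = 311.6; σ_h base = K_a2×(1226+119.4×11.5) = 660.4.
P₂ = ½(311.6+660.4)×11.5 = 5589. Total P_a = 1591+5589 = 7180 lb/ft.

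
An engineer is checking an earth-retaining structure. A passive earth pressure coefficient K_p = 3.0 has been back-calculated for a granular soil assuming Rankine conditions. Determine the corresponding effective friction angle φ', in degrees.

K_p = (1+sin φ)/(1−sin φ) ⇒ sin φ = (K_p − 1)/(K_p + 1) = 0.5000.
φ = arcsin(0.5000) = 30.00°.

30.0°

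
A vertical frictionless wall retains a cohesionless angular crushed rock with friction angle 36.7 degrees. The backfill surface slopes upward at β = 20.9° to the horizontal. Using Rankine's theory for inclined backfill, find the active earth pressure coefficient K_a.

0.301

K_a = cos β · (cos β − √(cos²β − cos²φ)) / (cos β + √(cos²β − cos²φ)).
cos β = 0.9342, cos φ = 0.8018, √(cos²β − cos²φ) = 0.4795.
K_a = 0.9342 × (0.9342 − 0.4795)/(0.9342 + 0.4795) = 0.3005.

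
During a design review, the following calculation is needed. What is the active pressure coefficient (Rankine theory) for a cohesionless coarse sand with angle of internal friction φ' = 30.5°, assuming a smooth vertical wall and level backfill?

0.327

K_a = (1 − sin φ)/(1 + sin φ) = (1 − sin 30.5°)/(1 + sin 30.5°) = 0.3267.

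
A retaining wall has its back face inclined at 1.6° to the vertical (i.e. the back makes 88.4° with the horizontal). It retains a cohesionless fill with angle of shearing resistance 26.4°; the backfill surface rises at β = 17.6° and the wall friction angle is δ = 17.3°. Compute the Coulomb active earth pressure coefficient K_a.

K_a = sin²(α+φ) / [sin²α · sin(α−δ) · (1 + √{sin(φ+δ)sin(φ−β) / (sin(α−δ)sin(α+β))})²].
With α = 88.4°, φ = 26.4°, δ = 17.3°, β = 17.6°: K_a = 0.4848.

0.485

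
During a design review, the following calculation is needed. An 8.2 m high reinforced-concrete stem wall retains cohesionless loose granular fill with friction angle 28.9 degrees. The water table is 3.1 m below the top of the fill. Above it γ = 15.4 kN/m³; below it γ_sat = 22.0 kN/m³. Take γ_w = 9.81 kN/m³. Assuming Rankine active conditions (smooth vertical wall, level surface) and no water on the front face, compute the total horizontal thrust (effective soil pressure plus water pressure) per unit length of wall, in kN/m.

293 kN/m

K_a = tan²(45° − φ/2) = 0.3484.
γ' = 22.0 − 9.81 = 12.19 kN/m³. Depth below WT = 5.1 m.
σ'_h at WT = K_a γ d_w = 16.63 kPa; at base = 16.63 + K_a γ' × 5.1 = 38.29 kPa.
P₁ (0–3.1 m) = ½×16.63×3.1 = 25.78. P₂ (3.1–8.2 m) = ½(16.63+38.29)×5.1 = 140.0.
P_w = ½ γ_w h₂² = 0.5×9.81×5.1² = 127.6. Total = 25.78+140.0+127.6 = 293.4 kN/m.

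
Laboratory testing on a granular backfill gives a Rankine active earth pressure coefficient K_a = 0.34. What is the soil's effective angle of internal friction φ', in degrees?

K_a = tan²(45° − φ/2) ⇒ 45° − φ/2 = arctan(√0.34) = 30.25°.
φ = 2(45° − 30.25°) = 29.51°.

29.5°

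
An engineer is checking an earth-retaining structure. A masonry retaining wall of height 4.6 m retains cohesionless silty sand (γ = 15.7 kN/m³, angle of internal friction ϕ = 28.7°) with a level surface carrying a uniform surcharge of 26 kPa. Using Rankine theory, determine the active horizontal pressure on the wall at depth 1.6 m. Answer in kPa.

K_a = (1 − sin φ)/(1 + sin φ) = 0.3511.
σ_v = γz + q = 15.7 × 1.6 + 26 = 51.12 kPa.
σ_h = K_a σ_v = 0.3511 × 51.12 = 17.95 kPa.

18.0 kPa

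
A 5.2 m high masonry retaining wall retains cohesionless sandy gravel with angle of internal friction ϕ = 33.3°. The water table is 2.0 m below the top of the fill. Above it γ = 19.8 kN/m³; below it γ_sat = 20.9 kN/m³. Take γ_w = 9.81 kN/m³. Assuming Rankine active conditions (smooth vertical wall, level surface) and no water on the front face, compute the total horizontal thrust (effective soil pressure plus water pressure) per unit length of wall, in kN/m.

115 kN/m

K_a = tan²(45° − φ/2) = 0.2911.
γ' = 20.9 − 9.81 = 11.09 kN/m³. Depth below WT = 3.2 m.
σ'_h at WT = K_a γ d_w = 11.53 kPa; at base = 11.53 + K_a γ' × 3.2 = 21.86 kPa.
P₁ (0–2.0 m) = ½×11.53×2.0 = 11.53. P₂ (2.0–5.2 m) = ½(11.53+21.86)×3.2 = 53.42.
P_w = ½ γ_w h₂² = 0.5×9.81×3.2² = 50.23. Total = 11.53+53.42+50.23 = 115.2 kN/m.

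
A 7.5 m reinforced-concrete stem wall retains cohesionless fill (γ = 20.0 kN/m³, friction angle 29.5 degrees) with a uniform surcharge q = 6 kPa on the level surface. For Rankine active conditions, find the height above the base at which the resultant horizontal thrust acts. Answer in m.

2.59 m

K_a = 0.3401.
Triangular part P₁ = ½K_aγH² = 191.3 at H/3 = 2.500 m; rectangular part P₂ = K_a q H = 15.30 at H/2 = 3.750 m.
ȳ = (P₁·2.500 + P₂·3.750)/(P₁+P₂) = 2.593 m.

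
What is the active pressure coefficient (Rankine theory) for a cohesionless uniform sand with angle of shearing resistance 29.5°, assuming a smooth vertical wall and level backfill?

0.340

K_a = tan²(45° − φ/2) = tan²(30.25°) = 0.3401.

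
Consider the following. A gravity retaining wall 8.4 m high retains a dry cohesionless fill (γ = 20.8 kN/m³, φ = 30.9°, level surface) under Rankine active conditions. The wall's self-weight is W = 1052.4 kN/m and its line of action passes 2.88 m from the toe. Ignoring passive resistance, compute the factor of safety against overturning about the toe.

K_a = tan²(45° − 30.9°/2) = 0.3214.
P_a = ½K_aγH² = 0.5×0.3214×20.8×8.4² = 235.9 kN/m, acting at H/3 = 2.800 m above the base.
Overturning moment M_o = P_a × H/3 = 235.9 × 2.800 = 660.4.
Resisting moment M_r = W × 2.88 = 1052.4 × 2.88 = 3031.
FS_overturning = M_r/M_o = 3031/660.4 = 4.590.

4.59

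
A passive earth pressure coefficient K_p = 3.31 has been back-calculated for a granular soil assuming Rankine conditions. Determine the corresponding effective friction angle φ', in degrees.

K_p = (1+sin φ)/(1−sin φ) ⇒ sin φ = (K_p − 1)/(K_p + 1) = 0.5360.
φ = arcsin(0.5360) = 32.41°.

32.4°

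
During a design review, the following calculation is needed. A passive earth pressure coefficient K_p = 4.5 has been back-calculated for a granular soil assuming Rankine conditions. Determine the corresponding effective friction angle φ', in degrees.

K_p = (1+sin φ)/(1−sin φ) ⇒ sin φ = (K_p − 1)/(K_p + 1) = 0.6364.
φ = arcsin(0.6364) = 39.52°.

39.5°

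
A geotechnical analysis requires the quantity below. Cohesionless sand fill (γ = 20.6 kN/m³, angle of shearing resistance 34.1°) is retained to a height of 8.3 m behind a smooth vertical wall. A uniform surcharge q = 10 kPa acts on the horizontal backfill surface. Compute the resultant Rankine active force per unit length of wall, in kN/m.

223 kN/m

K_a = tan²(45° − φ/2) = 0.2815.
Soil triangle: ½ K_a γ H² = 0.5×0.2815×20.6×8.3² = 199.8 kN/m.
Surcharge rectangle: K_a q H = 0.2815×10×8.3 = 23.37 kN/m.
Total = 199.8 + 23.37 = 223.1 kN/m.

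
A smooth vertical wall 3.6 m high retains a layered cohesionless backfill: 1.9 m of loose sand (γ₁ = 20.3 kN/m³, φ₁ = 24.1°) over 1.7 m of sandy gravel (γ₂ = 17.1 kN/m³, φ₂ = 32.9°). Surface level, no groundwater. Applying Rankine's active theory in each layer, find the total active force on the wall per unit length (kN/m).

K_a1 = tan²(45°−24.1°/2) = 0.4201; K_a2 = tan²(45°−32.9°/2) = 0.2960.
Layer 1: σ at base = K_a1 γ₁ h₁ = 16.20 kPa; P₁ = ½×16.20×1.9 = 15.39.
Layer 2: σ_v at top = γ₁h₁ = 38.57; σ_h top = K_a2×38.57 = 11.42; σ_h base = K_a2×(38.57+17.1×1.7) = 20.02.
P₂ = ½(11.42+20.02)×1.7 = 26.73. Total P_a = 15.39+26.73 = 42.12 kN/m.

42.1 kN/m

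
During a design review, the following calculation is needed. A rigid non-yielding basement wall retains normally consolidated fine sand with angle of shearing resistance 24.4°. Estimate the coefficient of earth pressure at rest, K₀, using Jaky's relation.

0.587

K₀ = 1 − sin φ' = 1 − sin 24.4° = 0.5869.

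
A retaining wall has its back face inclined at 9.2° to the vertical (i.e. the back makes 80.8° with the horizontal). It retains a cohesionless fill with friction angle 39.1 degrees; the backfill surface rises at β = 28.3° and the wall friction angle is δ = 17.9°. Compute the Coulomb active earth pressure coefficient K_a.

K_a = sin²(α+φ) / [sin²α · sin(α−δ) · (1 + √{sin(φ+δ)sin(φ−β) / (sin(α−δ)sin(α+β))})²].
With α = 80.8°, φ = 39.1°, δ = 17.9°, β = 28.3°: K_a = 0.4223.

0.422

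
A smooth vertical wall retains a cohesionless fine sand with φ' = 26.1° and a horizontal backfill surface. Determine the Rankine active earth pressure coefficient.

0.389

K_a = tan²(45° − φ/2) = tan²(31.95°) = 0.3889.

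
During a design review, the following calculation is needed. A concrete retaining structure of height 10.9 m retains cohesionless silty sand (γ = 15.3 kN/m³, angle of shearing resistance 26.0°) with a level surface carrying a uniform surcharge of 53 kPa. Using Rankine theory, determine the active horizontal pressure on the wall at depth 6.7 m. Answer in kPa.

K_a = (1 − sin φ)/(1 + sin φ) = 0.3905.
σ_v = γz + q = 15.3 × 6.7 + 53 = 155.5 kPa.
σ_h = K_a σ_v = 0.3905 × 155.5 = 60.72 kPa.

60.7 kPa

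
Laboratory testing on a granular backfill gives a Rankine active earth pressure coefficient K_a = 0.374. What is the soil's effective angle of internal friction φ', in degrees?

27.1°

K_a = tan²(45° − φ/2) ⇒ 45° − φ/2 = arctan(√0.374) = 31.45°.
φ = 2(45° − 31.45°) = 27.10°.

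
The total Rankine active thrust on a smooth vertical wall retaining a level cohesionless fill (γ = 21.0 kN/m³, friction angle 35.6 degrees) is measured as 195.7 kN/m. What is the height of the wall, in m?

8.40 m

K_a = 0.2641. P_a = ½ K_a γ H² ⇒ H = √(2P_a/(K_a γ)).
H = √(2×195.7/(0.2641×21.0)) = 8.400 m.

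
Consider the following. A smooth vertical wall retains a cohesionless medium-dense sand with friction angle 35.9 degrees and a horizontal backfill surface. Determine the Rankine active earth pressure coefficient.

K_a = (1 − sin φ)/(1 + sin φ) = (1 − sin 35.9°)/(1 + sin 35.9°) = 0.2607.

0.261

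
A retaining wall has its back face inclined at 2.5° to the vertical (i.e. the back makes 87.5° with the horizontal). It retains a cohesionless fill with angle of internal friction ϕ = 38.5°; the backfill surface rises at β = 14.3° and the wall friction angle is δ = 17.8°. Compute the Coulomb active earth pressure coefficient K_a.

0.270

K_a = sin²(α+φ) / [sin²α · sin(α−δ) · (1 + √{sin(φ+δ)sin(φ−β) / (sin(α−δ)sin(α+β))})²].
With α = 87.5°, φ = 38.5°, δ = 17.8°, β = 14.3°: K_a = 0.2699.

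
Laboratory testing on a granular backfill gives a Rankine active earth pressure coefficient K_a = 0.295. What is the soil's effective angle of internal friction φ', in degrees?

33.0°

K_a = tan²(45° − φ/2) ⇒ 45° − φ/2 = arctan(√0.295) = 28.51°.
φ = 2(45° − 28.51°) = 32.98°.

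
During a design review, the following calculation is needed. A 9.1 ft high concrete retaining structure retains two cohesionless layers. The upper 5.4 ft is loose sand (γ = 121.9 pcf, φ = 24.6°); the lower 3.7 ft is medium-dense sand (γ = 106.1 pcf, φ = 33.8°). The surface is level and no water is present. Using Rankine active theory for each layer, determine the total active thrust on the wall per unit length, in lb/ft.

K_a1 = tan²(45°−24.6°/2) = 0.4121; K_a2 = tan²(45°−33.8°/2) = 0.2851.
Layer 1: σ at base = K_a1 γ₁ h₁ = 271.3 psf; P₁ = ½×271.3×5.4 = 732.5.
Layer 2: σ_v at top = γ₁h₁ = 658.3; σ_h top = K_a2×658.3 = 187.7; σ_h base = K_a2×(658.3+106.1×3.7) = 299.6.
P₂ = ½(187.7+299.6)×3.7 = 901.4. Total P_a = 732.5+901.4 = 1634 lb/ft.

1630 lb/ft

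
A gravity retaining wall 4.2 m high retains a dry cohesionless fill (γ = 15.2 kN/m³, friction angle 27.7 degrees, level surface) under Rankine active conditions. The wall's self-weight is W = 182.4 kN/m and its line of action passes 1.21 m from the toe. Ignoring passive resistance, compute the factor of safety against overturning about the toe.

K_a = tan²(45° − 27.7°/2) = 0.3653.
P_a = ½K_aγH² = 0.5×0.3653×15.2×4.2² = 48.98 kN/m, acting at H/3 = 1.400 m above the base.
Overturning moment M_o = P_a × H/3 = 48.98 × 1.400 = 68.57.
Resisting moment M_r = W × 1.21 = 182.4 × 1.21 = 220.7.
FS_overturning = M_r/M_o = 220.7/68.57 = 3.219.

3.22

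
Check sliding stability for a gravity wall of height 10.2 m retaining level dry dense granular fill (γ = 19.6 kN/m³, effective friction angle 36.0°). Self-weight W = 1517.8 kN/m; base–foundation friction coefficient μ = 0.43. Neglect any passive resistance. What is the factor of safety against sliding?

2.47

K_a = tan²(45° − 36.0°/2) = 0.2596.
P_a = ½K_aγH² = 0.5×0.2596×19.6×10.2² = 264.7 kN/m, acting at H/3 = 3.400 m above the base.
FS_sliding = μW / P_a = 0.43×1517.8 / 264.7 = 2.466.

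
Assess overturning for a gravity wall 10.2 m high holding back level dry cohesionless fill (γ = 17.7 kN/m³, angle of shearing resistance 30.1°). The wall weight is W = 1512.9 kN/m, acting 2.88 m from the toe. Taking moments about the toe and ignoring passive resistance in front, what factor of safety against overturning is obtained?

K_a = tan²(45° − 30.1°/2) = 0.3320.
P_a = ½K_aγH² = 0.5×0.3320×17.7×10.2² = 305.7 kN/m, acting at H/3 = 3.400 m above the base.
Overturning moment M_o = P_a × H/3 = 305.7 × 3.400 = 1039.
Resisting moment M_r = W × 2.88 = 1512.9 × 2.88 = 4357.
FS_overturning = M_r/M_o = 4357/1039 = 4.192.

4.19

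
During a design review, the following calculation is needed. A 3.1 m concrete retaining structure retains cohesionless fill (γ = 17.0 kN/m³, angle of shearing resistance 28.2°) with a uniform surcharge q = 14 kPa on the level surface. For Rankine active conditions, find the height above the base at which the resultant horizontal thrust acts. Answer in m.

K_a = 0.3582.
Triangular part P₁ = ½K_aγH² = 29.26 at H/3 = 1.033 m; rectangular part P₂ = K_a q H = 15.55 at H/2 = 1.550 m.
ȳ = (P₁·1.033 + P₂·1.550)/(P₁+P₂) = 1.213 m.

1.21 m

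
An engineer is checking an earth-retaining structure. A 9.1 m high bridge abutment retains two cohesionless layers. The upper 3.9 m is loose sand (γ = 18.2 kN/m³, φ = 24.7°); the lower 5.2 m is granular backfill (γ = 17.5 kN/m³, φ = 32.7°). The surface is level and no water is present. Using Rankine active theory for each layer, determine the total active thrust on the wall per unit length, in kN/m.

238 kN/m

K_a1 = tan²(45°−24.7°/2) = 0.4106; K_a2 = tan²(45°−32.7°/2) = 0.2985.
Layer 1: σ at base = K_a1 γ₁ h₁ = 29.14 kPa; P₁ = ½×29.14×3.9 = 56.83.
Layer 2: σ_v at top = γ₁h₁ = 70.98; σ_h top = K_a2×70.98 = 21.19; σ_h base = K_a2×(70.98+17.5×5.2) = 48.35.
P₂ = ½(21.19+48.35)×5.2 = 180.8. Total P_a = 56.83+180.8 = 237.6 kN/m.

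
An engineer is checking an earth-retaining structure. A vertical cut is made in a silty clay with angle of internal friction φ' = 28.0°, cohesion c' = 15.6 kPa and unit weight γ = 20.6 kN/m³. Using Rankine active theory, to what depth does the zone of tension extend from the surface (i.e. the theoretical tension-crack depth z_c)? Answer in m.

K_a = tan²(45° − 28.0°/2) = 0.3610; √K_a = 0.6009.
The active pressure is zero where K_a γ z = 2c√K_a, so z_c = 2c/(γ√K_a) = 2×15.6/(20.6×0.6009) = 2.521 m.

2.52 m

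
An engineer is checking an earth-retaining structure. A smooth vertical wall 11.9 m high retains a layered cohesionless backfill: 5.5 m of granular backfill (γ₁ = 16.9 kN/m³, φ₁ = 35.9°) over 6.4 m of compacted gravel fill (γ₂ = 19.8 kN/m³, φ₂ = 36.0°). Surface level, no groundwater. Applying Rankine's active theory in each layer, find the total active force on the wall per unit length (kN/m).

K_a1 = tan²(45°−35.9°/2) = 0.2607; K_a2 = tan²(45°−36.0°/2) = 0.2596.
Layer 1: σ at base = K_a1 γ₁ h₁ = 24.24 kPa; P₁ = ½×24.24×5.5 = 66.65.
Layer 2: σ_v at top = γ₁h₁ = 92.95; σ_h top = K_a2×92.95 = 24.13; σ_h base = K_a2×(92.95+19.8×6.4) = 57.03.
P₂ = ½(24.13+57.03)×6.4 = 259.7. Total P_a = 66.65+259.7 = 326.4 kN/m.

326 kN/m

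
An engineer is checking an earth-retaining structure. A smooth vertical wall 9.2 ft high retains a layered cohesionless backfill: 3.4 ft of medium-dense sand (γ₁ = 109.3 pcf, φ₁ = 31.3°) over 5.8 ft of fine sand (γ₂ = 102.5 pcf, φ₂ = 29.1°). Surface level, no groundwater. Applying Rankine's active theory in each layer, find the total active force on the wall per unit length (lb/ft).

K_a1 = tan²(45°−31.3°/2) = 0.3162; K_a2 = tan²(45°−29.1°/2) = 0.3456.
Layer 1: σ at base = K_a1 γ₁ h₁ = 117.5 psf; P₁ = ½×117.5×3.4 = 199.8.
Layer 2: σ_v at top = γ₁h₁ = 371.6; σ_h top = K_a2×371.6 = 128.4; σ_h base = K_a2×(371.6+102.5×5.8) = 333.9.
P₂ = ½(128.4+333.9)×5.8 = 1341. Total P_a = 199.8+1341 = 1540 lb/ft.

1540 lb/ft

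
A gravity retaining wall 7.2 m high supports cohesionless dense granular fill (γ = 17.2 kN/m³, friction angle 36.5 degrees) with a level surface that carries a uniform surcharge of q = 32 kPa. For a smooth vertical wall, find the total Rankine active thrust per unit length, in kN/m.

172 kN/m

K_a = tan²(45° − φ/2) = 0.2541.
Soil triangle: ½ K_a γ H² = 0.5×0.2541×17.2×7.2² = 113.3 kN/m.
Surcharge rectangle: K_a q H = 0.2541×32×7.2 = 58.53 kN/m.
Total = 113.3 + 58.53 = 171.8 kN/m.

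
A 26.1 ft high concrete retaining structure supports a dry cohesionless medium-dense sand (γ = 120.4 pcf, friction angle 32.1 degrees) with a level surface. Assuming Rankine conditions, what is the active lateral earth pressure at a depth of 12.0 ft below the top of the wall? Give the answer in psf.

442 psf

K_a = (1 − sin φ)/(1 + sin φ) = 0.3060.
σ_h = K_a γ z = 0.3060 × 120.4 × 12.0 = 442.1 psf.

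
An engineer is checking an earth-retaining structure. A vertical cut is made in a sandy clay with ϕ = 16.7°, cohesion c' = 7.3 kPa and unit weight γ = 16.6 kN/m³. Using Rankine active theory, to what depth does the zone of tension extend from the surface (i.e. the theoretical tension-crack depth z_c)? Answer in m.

1.18 m

K_a = tan²(45° − 16.7°/2) = 0.5536; √K_a = 0.7440.
The active pressure is zero where K_a γ z = 2c√K_a, so z_c = 2c/(γ√K_a) = 2×7.3/(16.6×0.7440) = 1.182 m.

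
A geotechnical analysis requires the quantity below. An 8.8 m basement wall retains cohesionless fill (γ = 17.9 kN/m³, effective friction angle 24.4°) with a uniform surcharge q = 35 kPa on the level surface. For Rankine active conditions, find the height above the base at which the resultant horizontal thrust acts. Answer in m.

K_a = 0.4153.
Triangular part P₁ = ½K_aγH² = 287.9 at H/3 = 2.933 m; rectangular part P₂ = K_a q H = 127.9 at H/2 = 4.400 m.
ȳ = (P₁·2.933 + P₂·4.400)/(P₁+P₂) = 3.385 m.

3.38 m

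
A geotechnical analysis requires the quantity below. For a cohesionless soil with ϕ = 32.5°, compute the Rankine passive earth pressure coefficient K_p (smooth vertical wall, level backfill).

K_p = (1 + sin φ)/(1 − sin φ) = tan²(45° + 32.5°/2) = 3.322.

3.32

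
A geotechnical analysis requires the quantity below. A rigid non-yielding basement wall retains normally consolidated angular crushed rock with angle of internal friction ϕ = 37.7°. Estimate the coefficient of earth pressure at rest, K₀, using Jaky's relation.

K₀ = 1 − sin φ' = 1 − sin 37.7° = 0.3885.

0.388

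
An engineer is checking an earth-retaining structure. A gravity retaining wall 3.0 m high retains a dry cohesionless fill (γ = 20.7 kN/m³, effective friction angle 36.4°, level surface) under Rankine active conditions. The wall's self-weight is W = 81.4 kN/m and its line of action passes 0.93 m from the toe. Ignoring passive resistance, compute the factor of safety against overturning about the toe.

K_a = tan²(45° − 36.4°/2) = 0.2552.
P_a = ½K_aγH² = 0.5×0.2552×20.7×3.0² = 23.77 kN/m, acting at H/3 = 1.000 m above the base.
Overturning moment M_o = P_a × H/3 = 23.77 × 1.000 = 23.77.
Resisting moment M_r = W × 0.93 = 81.4 × 0.93 = 75.70.
FS_overturning = M_r/M_o = 75.70/23.77 = 3.185.

3.18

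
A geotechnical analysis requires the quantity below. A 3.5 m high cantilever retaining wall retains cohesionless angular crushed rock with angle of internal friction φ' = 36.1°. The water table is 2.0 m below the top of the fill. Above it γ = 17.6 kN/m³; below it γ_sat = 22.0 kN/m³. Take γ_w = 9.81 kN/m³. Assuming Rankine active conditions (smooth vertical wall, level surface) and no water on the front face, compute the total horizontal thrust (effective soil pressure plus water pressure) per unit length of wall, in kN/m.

37.3 kN/m

K_a = tan²(45° − φ/2) = 0.2585.
γ' = 22.0 − 9.81 = 12.19 kN/m³. Depth below WT = 1.5 m.
σ'_h at WT = K_a γ d_w = 9.099 kPa; at base = 9.099 + K_a γ' × 1.5 = 13.83 kPa.
P₁ (0–2.0 m) = ½×9.099×2.0 = 9.099. P₂ (2.0–3.5 m) = ½(9.099+13.83)×1.5 = 17.19.
P_w = ½ γ_w h₂² = 0.5×9.81×1.5² = 11.04. Total = 9.099+17.19+11.04 = 37.33 kN/m.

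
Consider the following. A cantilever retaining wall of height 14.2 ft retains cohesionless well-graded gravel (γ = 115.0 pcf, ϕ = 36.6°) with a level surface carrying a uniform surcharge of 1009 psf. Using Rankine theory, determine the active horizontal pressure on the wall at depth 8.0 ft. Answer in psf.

488 psf

K_a = (1 − sin φ)/(1 + sin φ) = 0.2530.
σ_v = γz + q = 115.0 × 8.0 + 1009 = 1929 psf.
σ_h = K_a σ_v = 0.2530 × 1929 = 488.0 psf.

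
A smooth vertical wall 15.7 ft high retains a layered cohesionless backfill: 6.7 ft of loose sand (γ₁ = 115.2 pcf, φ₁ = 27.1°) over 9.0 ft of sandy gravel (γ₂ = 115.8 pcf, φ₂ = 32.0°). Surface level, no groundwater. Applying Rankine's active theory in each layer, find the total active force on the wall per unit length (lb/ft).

K_a1 = tan²(45°−27.1°/2) = 0.3741; K_a2 = tan²(45°−32.0°/2) = 0.3073.
Layer 1: σ at base = K_a1 γ₁ h₁ = 288.7 psf; P₁ = ½×288.7×6.7 = 967.2.
Layer 2: σ_v at top = γ₁h₁ = 771.8; σ_h top = K_a2×771.8 = 237.2; σ_h base = K_a2×(771.8+115.8×9.0) = 557.4.
P₂ = ½(237.2+557.4)×9.0 = 3575. Total P_a = 967.2+3575 = 4543 lb/ft.

4540 lb/ft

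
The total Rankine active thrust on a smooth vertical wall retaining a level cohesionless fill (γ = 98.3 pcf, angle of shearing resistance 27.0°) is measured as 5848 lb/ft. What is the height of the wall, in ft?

17.8 ft

K_a = 0.3755. P_a = ½ K_a γ H² ⇒ H = √(2P_a/(K_a γ)).
H = √(2×5848/(0.3755×98.3)) = 17.80 ft.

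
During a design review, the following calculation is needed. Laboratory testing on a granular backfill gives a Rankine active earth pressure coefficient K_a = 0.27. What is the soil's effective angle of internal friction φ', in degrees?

K_a = tan²(45° − φ/2) ⇒ 45° − φ/2 = arctan(√0.27) = 27.46°.
φ = 2(45° − 27.46°) = 35.09°.

35.1°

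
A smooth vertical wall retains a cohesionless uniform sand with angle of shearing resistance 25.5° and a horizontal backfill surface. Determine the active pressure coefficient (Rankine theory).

0.398

K_a = tan²(45° − φ/2) = tan²(32.25°) = 0.3981.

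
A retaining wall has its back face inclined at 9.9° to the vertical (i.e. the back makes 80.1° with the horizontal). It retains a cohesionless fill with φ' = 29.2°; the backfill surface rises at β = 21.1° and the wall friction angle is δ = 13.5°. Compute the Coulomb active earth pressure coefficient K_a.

0.569

K_a = sin²(α+φ) / [sin²α · sin(α−δ) · (1 + √{sin(φ+δ)sin(φ−β) / (sin(α−δ)sin(α+β))})²].
With α = 80.1°, φ = 29.2°, δ = 13.5°, β = 21.1°: K_a = 0.5690.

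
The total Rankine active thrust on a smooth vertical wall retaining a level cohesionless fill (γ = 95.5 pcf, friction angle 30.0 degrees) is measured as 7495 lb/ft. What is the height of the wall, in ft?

K_a = 0.3333. P_a = ½ K_a γ H² ⇒ H = √(2P_a/(K_a γ)).
H = √(2×7495/(0.3333×95.5)) = 21.70 ft.

21.7 ft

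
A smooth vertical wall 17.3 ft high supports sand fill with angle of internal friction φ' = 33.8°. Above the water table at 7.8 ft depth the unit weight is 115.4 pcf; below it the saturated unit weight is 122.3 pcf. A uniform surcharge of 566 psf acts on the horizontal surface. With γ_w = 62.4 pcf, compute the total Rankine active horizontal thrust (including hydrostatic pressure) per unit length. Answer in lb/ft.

K_a = tan²(45° − φ/2) = 0.2851.
γ' = 122.3 − 62.4 = 59.90 pcf. h₂ = H − d_w = 9.5 ft.
σ'_h: at surface K_a·q = 161.4; at WT K_a(q+γd_w) = 418.0; at base K_a(q+γd_w+γ'h₂) = 580.2 psf.
P₁ = ½(161.4+418.0)×7.8 = 2260; P₂ = ½(418.0+580.2)×9.5 = 4742; P_w = ½γ_w h₂² = 2816.
Total = 2260+4742+2816 = 9817 lb/ft.

9820 lb/ft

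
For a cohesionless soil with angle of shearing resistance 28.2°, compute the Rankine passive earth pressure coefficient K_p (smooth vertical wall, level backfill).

2.79

K_p = (1 + sin φ)/(1 − sin φ) = tan²(45° + 28.2°/2) = 2.792.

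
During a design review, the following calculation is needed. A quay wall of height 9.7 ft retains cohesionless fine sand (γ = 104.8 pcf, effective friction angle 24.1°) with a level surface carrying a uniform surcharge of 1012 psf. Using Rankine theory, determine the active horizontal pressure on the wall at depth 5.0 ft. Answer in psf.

K_a = (1 − sin φ)/(1 + sin φ) = 0.4201.
σ_v = γz + q = 104.8 × 5.0 + 1012 = 1536 psf.
σ_h = K_a σ_v = 0.4201 × 1536 = 645.3 psf.

645 psf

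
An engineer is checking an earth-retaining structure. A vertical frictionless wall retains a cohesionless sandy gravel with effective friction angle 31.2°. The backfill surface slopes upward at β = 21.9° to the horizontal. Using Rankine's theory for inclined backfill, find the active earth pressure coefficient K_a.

0.410

K_a = cos β · (cos β − √(cos²β − cos²φ)) / (cos β + √(cos²β − cos²φ)).
cos β = 0.9278, cos φ = 0.8554, √(cos²β − cos²φ) = 0.3595.
K_a = 0.9278 × (0.9278 − 0.3595)/(0.9278 + 0.3595) = 0.4096.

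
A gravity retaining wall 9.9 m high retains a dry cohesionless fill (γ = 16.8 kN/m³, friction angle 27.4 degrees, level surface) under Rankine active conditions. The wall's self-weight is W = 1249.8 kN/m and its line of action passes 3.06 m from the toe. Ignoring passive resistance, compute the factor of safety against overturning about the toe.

K_a = tan²(45° − 27.4°/2) = 0.3697.
P_a = ½K_aγH² = 0.5×0.3697×16.8×9.9² = 304.3 kN/m, acting at H/3 = 3.300 m above the base.
Overturning moment M_o = P_a × H/3 = 304.3 × 3.300 = 1004.
Resisting moment M_r = W × 3.06 = 1249.8 × 3.06 = 3824.
FS_overturning = M_r/M_o = 3824/1004 = 3.808.

3.81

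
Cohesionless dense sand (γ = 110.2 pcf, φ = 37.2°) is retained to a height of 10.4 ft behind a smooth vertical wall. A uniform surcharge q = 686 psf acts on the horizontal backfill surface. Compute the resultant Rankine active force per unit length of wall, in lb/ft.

3230 lb/ft

K_a = tan²(45° − φ/2) = 0.2464.
Soil triangle: ½ K_a γ H² = 0.5×0.2464×110.2×10.4² = 1469 lb/ft.
Surcharge rectangle: K_a q H = 0.2464×686×10.4 = 1758 lb/ft.
Total = 1469 + 1758 = 3227 lb/ft.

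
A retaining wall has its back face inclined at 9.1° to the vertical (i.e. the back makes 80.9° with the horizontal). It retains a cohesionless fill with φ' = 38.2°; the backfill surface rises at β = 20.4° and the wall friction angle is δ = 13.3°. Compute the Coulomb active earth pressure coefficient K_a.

0.370

K_a = sin²(α+φ) / [sin²α · sin(α−δ) · (1 + √{sin(φ+δ)sin(φ−β) / (sin(α−δ)sin(α+β))})²].
With α = 80.9°, φ = 38.2°, δ = 13.3°, β = 20.4°: K_a = 0.3697.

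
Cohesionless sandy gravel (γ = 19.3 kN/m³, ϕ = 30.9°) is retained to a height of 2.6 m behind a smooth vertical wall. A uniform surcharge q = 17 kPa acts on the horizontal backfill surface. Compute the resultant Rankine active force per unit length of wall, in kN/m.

35.2 kN/m

K_a = tan²(45° − φ/2) = 0.3214.
Soil triangle: ½ K_a γ H² = 0.5×0.3214×19.3×2.6² = 20.97 kN/m.
Surcharge rectangle: K_a q H = 0.3214×17×2.6 = 14.21 kN/m.
Total = 20.97 + 14.21 = 35.17 kN/m.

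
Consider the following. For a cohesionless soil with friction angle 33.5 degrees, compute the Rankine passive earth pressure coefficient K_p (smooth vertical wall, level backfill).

K_p = (1 + sin φ)/(1 − sin φ) = tan²(45° + 33.5°/2) = 3.464.

3.46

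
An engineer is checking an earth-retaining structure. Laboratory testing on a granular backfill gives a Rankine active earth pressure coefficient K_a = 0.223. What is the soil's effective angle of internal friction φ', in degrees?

39.4°

K_a = tan²(45° − φ/2) ⇒ 45° − φ/2 = arctan(√0.223) = 25.28°.
φ = 2(45° − 25.28°) = 39.44°.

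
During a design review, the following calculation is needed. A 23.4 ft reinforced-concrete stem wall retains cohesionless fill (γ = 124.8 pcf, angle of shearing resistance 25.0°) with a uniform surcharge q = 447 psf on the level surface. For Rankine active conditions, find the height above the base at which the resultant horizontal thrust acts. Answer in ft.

8.71 ft

K_a = 0.4059.
Triangular part P₁ = ½K_aγH² = 13870 at H/3 = 7.800 ft; rectangular part P₂ = K_a q H = 4245 at H/2 = 11.70 ft.
ȳ = (P₁·7.800 + P₂·11.70)/(P₁+P₂) = 8.714 ft.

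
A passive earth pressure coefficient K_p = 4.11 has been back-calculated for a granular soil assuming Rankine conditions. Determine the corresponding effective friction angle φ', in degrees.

K_p = (1+sin φ)/(1−sin φ) ⇒ sin φ = (K_p − 1)/(K_p + 1) = 0.6086.
φ = arcsin(0.6086) = 37.49°.

37.5°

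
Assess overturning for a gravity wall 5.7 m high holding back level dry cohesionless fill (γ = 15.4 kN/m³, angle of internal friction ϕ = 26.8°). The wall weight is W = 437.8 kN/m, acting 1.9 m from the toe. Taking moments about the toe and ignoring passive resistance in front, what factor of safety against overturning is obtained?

4.62

K_a = tan²(45° − 26.8°/2) = 0.3785.
P_a = ½K_aγH² = 0.5×0.3785×15.4×5.7² = 94.68 kN/m, acting at H/3 = 1.900 m above the base.
Overturning moment M_o = P_a × H/3 = 94.68 × 1.900 = 179.9.
Resisting moment M_r = W × 1.9 = 437.8 × 1.9 = 831.8.
FS_overturning = M_r/M_o = 831.8/179.9 = 4.624.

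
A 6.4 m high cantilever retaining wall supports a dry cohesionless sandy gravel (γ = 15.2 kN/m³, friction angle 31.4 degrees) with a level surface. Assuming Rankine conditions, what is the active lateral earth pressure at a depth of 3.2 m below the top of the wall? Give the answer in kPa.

K_a = (1 − sin φ)/(1 + sin φ) = 0.3149.
σ_h = K_a γ z = 0.3149 × 15.2 × 3.2 = 15.32 kPa.

15.3 kPa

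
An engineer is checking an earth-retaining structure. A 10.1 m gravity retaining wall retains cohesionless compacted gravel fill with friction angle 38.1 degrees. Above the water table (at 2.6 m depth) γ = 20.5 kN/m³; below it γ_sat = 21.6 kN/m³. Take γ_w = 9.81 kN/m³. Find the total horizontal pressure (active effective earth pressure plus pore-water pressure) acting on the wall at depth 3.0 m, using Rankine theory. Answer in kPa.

K_a = (1 − sin φ)/(1 + sin φ) = 0.2368.
γ' = 21.6 − 9.81 = 11.79 kN/m³.
Effective vertical stress at 3.0 m: σ'_v = 20.5×2.6 + 11.79×0.400 = 58.02 kPa.
σ'_h = K_a σ'_v = 0.2368 × 58.02 = 13.74 kPa; u = γ_w × 0.400 = 3.924 kPa.
Total σ_h = 13.74 + 3.924 = 17.66 kPa.

17.7 kPa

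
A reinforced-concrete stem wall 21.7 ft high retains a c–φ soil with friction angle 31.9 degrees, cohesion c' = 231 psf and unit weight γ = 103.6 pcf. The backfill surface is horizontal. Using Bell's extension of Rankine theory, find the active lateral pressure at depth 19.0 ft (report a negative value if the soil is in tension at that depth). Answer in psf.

K_a = (1 − sin φ)/(1 + sin φ) = 0.3085.
σ_a = K_a γ z − 2c√K_a = 0.3085×103.6×19.0 − 2×231×0.5555 = 350.7 psf.

351 psf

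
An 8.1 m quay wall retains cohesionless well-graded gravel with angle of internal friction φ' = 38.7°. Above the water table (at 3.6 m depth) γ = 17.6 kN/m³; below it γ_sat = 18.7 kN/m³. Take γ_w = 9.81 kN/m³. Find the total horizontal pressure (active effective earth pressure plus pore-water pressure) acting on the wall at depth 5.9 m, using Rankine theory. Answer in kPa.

41.9 kPa

K_a = (1 − sin φ)/(1 + sin φ) = 0.2306.
γ' = 18.7 − 9.81 = 8.890 kN/m³.
Effective vertical stress at 5.9 m: σ'_v = 17.6×3.6 + 8.890×2.30 = 83.81 kPa.
σ'_h = K_a σ'_v = 0.2306 × 83.81 = 19.32 kPa; u = γ_w × 2.30 = 22.56 kPa.
Total σ_h = 19.32 + 22.56 = 41.89 kPa.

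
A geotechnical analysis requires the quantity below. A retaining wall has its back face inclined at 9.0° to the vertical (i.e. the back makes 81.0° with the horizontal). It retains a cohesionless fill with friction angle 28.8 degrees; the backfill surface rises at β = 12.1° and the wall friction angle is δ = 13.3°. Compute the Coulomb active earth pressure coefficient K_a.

K_a = sin²(α+φ) / [sin²α · sin(α−δ) · (1 + √{sin(φ+δ)sin(φ−β) / (sin(α−δ)sin(α+β))})²].
With α = 81.0°, φ = 28.8°, δ = 13.3°, β = 12.1°: K_a = 0.4622.

0.462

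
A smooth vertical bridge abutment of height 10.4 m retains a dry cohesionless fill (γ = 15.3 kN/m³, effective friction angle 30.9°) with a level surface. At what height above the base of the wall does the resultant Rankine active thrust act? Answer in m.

3.47 m

K_a = 0.3214.
The pressure distribution is triangular, so the resultant acts at H/3 above the base = 10.4/3 = 3.467 m.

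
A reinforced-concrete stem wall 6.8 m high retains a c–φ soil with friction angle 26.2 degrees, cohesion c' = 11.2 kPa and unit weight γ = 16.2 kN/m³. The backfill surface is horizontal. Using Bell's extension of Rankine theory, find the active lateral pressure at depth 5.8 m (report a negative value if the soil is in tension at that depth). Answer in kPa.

K_a = (1 − sin φ)/(1 + sin φ) = 0.3874.
σ_a = K_a γ z − 2c√K_a = 0.3874×16.2×5.8 − 2×11.2×0.6224 = 22.46 kPa.

22.5 kPa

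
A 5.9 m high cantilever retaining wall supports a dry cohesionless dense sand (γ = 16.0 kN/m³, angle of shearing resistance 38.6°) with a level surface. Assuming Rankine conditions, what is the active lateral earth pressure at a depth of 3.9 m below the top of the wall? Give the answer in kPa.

14.5 kPa

K_a = (1 − sin φ)/(1 + sin φ) = 0.2316.
σ_h = K_a γ z = 0.2316 × 16.0 × 3.9 = 14.45 kPa.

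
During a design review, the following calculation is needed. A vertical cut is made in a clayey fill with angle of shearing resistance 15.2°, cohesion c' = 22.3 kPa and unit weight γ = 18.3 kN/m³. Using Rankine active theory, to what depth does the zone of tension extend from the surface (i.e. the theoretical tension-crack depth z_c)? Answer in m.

K_a = tan²(45° − 15.2°/2) = 0.5845; √K_a = 0.7646.
The active pressure is zero where K_a γ z = 2c√K_a, so z_c = 2c/(γ√K_a) = 2×22.3/(18.3×0.7646) = 3.188 m.

3.19 m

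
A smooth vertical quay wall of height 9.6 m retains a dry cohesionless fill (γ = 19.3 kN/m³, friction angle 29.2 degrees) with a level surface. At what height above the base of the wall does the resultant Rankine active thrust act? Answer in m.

K_a = 0.3442.
The pressure distribution is triangular, so the resultant acts at H/3 above the base = 9.6/3 = 3.200 m.

3.20 m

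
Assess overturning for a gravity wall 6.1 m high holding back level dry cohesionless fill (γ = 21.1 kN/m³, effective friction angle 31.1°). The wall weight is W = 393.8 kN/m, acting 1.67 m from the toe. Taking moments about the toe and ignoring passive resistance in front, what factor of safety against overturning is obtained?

K_a = tan²(45° − 31.1°/2) = 0.3188.
P_a = ½K_aγH² = 0.5×0.3188×21.1×6.1² = 125.1 kN/m, acting at H/3 = 2.033 m above the base.
Overturning moment M_o = P_a × H/3 = 125.1 × 2.033 = 254.5.
Resisting moment M_r = W × 1.67 = 393.8 × 1.67 = 657.6.
FS_overturning = M_r/M_o = 657.6/254.5 = 2.584.

2.58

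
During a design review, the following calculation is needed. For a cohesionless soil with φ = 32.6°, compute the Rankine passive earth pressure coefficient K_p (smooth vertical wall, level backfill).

3.34

K_p = (1 + sin φ)/(1 − sin φ) = tan²(45° + 32.6°/2) = 3.336.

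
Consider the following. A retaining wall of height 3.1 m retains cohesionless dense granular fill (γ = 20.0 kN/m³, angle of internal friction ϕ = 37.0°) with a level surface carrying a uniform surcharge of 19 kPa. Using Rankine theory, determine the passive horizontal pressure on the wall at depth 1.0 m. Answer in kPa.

K_p = (1 + sin φ)/(1 − sin φ) = 4.023.
σ_v = γz + q = 20.0 × 1.0 + 19 = 39.00 kPa.
σ_h = K_p σ_v = 4.023 × 39.00 = 156.9 kPa.

157 kPa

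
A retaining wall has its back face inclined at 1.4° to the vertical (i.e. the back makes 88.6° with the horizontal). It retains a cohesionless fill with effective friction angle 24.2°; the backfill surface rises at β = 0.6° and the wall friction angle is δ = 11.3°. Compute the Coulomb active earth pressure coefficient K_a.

K_a = sin²(α+φ) / [sin²α · sin(α−δ) · (1 + √{sin(φ+δ)sin(φ−β) / (sin(α−δ)sin(α+β))})²].
With α = 88.6°, φ = 24.2°, δ = 11.3°, β = 0.6°: K_a = 0.3936.

0.394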